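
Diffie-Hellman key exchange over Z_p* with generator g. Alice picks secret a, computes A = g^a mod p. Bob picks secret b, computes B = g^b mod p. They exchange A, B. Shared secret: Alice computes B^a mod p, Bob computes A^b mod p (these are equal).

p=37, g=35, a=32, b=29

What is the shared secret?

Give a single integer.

A = 35^32 mod 37  (bits of 32 = 100000)
  bit 0 = 1: r = r^2 * 35 mod 37 = 1^2 * 35 = 1*35 = 35
  bit 1 = 0: r = r^2 mod 37 = 35^2 = 4
  bit 2 = 0: r = r^2 mod 37 = 4^2 = 16
  bit 3 = 0: r = r^2 mod 37 = 16^2 = 34
  bit 4 = 0: r = r^2 mod 37 = 34^2 = 9
  bit 5 = 0: r = r^2 mod 37 = 9^2 = 7
  -> A = 7
B = 35^29 mod 37  (bits of 29 = 11101)
  bit 0 = 1: r = r^2 * 35 mod 37 = 1^2 * 35 = 1*35 = 35
  bit 1 = 1: r = r^2 * 35 mod 37 = 35^2 * 35 = 4*35 = 29
  bit 2 = 1: r = r^2 * 35 mod 37 = 29^2 * 35 = 27*35 = 20
  bit 3 = 0: r = r^2 mod 37 = 20^2 = 30
  bit 4 = 1: r = r^2 * 35 mod 37 = 30^2 * 35 = 12*35 = 13
  -> B = 13
s = B^a = 13^32 mod 37  (bits of 32 = 100000)
  bit 0 = 1: r = r^2 * 13 mod 37 = 1^2 * 13 = 1*13 = 13
  bit 1 = 0: r = r^2 mod 37 = 13^2 = 21
  bit 2 = 0: r = r^2 mod 37 = 21^2 = 34
  bit 3 = 0: r = r^2 mod 37 = 34^2 = 9
  bit 4 = 0: r = r^2 mod 37 = 9^2 = 7
  bit 5 = 0: r = r^2 mod 37 = 7^2 = 12
  -> s = B^a = 12

Answer: 12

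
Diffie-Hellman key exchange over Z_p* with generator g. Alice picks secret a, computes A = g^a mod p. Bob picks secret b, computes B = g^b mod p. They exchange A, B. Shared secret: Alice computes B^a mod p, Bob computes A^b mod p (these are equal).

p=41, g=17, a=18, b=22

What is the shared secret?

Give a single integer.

A = 17^18 mod 41  (bits of 18 = 10010)
  bit 0 = 1: r = r^2 * 17 mod 41 = 1^2 * 17 = 1*17 = 17
  bit 1 = 0: r = r^2 mod 41 = 17^2 = 2
  bit 2 = 0: r = r^2 mod 41 = 2^2 = 4
  bit 3 = 1: r = r^2 * 17 mod 41 = 4^2 * 17 = 16*17 = 26
  bit 4 = 0: r = r^2 mod 41 = 26^2 = 20
  -> A = 20
B = 17^22 mod 41  (bits of 22 = 10110)
  bit 0 = 1: r = r^2 * 17 mod 41 = 1^2 * 17 = 1*17 = 17
  bit 1 = 0: r = r^2 mod 41 = 17^2 = 2
  bit 2 = 1: r = r^2 * 17 mod 41 = 2^2 * 17 = 4*17 = 27
  bit 3 = 1: r = r^2 * 17 mod 41 = 27^2 * 17 = 32*17 = 11
  bit 4 = 0: r = r^2 mod 41 = 11^2 = 39
  -> B = 39
s = B^a = 39^18 mod 41  (bits of 18 = 10010)
  bit 0 = 1: r = r^2 * 39 mod 41 = 1^2 * 39 = 1*39 = 39
  bit 1 = 0: r = r^2 mod 41 = 39^2 = 4
  bit 2 = 0: r = r^2 mod 41 = 4^2 = 16
  bit 3 = 1: r = r^2 * 39 mod 41 = 16^2 * 39 = 10*39 = 21
  bit 4 = 0: r = r^2 mod 41 = 21^2 = 31
  -> s = B^a = 31

Answer: 31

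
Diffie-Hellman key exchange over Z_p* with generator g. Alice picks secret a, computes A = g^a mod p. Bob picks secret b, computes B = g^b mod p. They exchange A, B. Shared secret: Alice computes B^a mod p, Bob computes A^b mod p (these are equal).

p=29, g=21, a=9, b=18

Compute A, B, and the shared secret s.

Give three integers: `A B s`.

A = 21^9 mod 29  (bits of 9 = 1001)
  bit 0 = 1: r = r^2 * 21 mod 29 = 1^2 * 21 = 1*21 = 21
  bit 1 = 0: r = r^2 mod 29 = 21^2 = 6
  bit 2 = 0: r = r^2 mod 29 = 6^2 = 7
  bit 3 = 1: r = r^2 * 21 mod 29 = 7^2 * 21 = 20*21 = 14
  -> A = 14
B = 21^18 mod 29  (bits of 18 = 10010)
  bit 0 = 1: r = r^2 * 21 mod 29 = 1^2 * 21 = 1*21 = 21
  bit 1 = 0: r = r^2 mod 29 = 21^2 = 6
  bit 2 = 0: r = r^2 mod 29 = 6^2 = 7
  bit 3 = 1: r = r^2 * 21 mod 29 = 7^2 * 21 = 20*21 = 14
  bit 4 = 0: r = r^2 mod 29 = 14^2 = 22
  -> B = 22
s = B^a = 22^9 mod 29  (bits of 9 = 1001)
  bit 0 = 1: r = r^2 * 22 mod 29 = 1^2 * 22 = 1*22 = 22
  bit 1 = 0: r = r^2 mod 29 = 22^2 = 20
  bit 2 = 0: r = r^2 mod 29 = 20^2 = 23
  bit 3 = 1: r = r^2 * 22 mod 29 = 23^2 * 22 = 7*22 = 9
  -> s = B^a = 9

Answer: 14 22 9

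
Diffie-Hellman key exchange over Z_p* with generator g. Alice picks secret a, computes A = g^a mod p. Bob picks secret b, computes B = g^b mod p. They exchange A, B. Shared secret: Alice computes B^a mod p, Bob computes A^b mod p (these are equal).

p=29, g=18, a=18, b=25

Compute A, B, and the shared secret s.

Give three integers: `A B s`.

A = 18^18 mod 29  (bits of 18 = 10010)
  bit 0 = 1: r = r^2 * 18 mod 29 = 1^2 * 18 = 1*18 = 18
  bit 1 = 0: r = r^2 mod 29 = 18^2 = 5
  bit 2 = 0: r = r^2 mod 29 = 5^2 = 25
  bit 3 = 1: r = r^2 * 18 mod 29 = 25^2 * 18 = 16*18 = 27
  bit 4 = 0: r = r^2 mod 29 = 27^2 = 4
  -> A = 4
B = 18^25 mod 29  (bits of 25 = 11001)
  bit 0 = 1: r = r^2 * 18 mod 29 = 1^2 * 18 = 1*18 = 18
  bit 1 = 1: r = r^2 * 18 mod 29 = 18^2 * 18 = 5*18 = 3
  bit 2 = 0: r = r^2 mod 29 = 3^2 = 9
  bit 3 = 0: r = r^2 mod 29 = 9^2 = 23
  bit 4 = 1: r = r^2 * 18 mod 29 = 23^2 * 18 = 7*18 = 10
  -> B = 10
s = B^a = 10^18 mod 29  (bits of 18 = 10010)
  bit 0 = 1: r = r^2 * 10 mod 29 = 1^2 * 10 = 1*10 = 10
  bit 1 = 0: r = r^2 mod 29 = 10^2 = 13
  bit 2 = 0: r = r^2 mod 29 = 13^2 = 24
  bit 3 = 1: r = r^2 * 10 mod 29 = 24^2 * 10 = 25*10 = 18
  bit 4 = 0: r = r^2 mod 29 = 18^2 = 5
  -> s = B^a = 5

Answer: 4 10 5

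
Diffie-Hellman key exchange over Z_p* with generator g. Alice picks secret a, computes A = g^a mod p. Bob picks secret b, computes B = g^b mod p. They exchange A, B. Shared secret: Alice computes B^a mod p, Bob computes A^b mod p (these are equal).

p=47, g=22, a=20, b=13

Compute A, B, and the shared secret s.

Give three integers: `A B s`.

A = 22^20 mod 47  (bits of 20 = 10100)
  bit 0 = 1: r = r^2 * 22 mod 47 = 1^2 * 22 = 1*22 = 22
  bit 1 = 0: r = r^2 mod 47 = 22^2 = 14
  bit 2 = 1: r = r^2 * 22 mod 47 = 14^2 * 22 = 8*22 = 35
  bit 3 = 0: r = r^2 mod 47 = 35^2 = 3
  bit 4 = 0: r = r^2 mod 47 = 3^2 = 9
  -> A = 9
B = 22^13 mod 47  (bits of 13 = 1101)
  bit 0 = 1: r = r^2 * 22 mod 47 = 1^2 * 22 = 1*22 = 22
  bit 1 = 1: r = r^2 * 22 mod 47 = 22^2 * 22 = 14*22 = 26
  bit 2 = 0: r = r^2 mod 47 = 26^2 = 18
  bit 3 = 1: r = r^2 * 22 mod 47 = 18^2 * 22 = 42*22 = 31
  -> B = 31
s = B^a = 31^20 mod 47  (bits of 20 = 10100)
  bit 0 = 1: r = r^2 * 31 mod 47 = 1^2 * 31 = 1*31 = 31
  bit 1 = 0: r = r^2 mod 47 = 31^2 = 21
  bit 2 = 1: r = r^2 * 31 mod 47 = 21^2 * 31 = 18*31 = 41
  bit 3 = 0: r = r^2 mod 47 = 41^2 = 36
  bit 4 = 0: r = r^2 mod 47 = 36^2 = 27
  -> s = B^a = 27

Answer: 9 31 27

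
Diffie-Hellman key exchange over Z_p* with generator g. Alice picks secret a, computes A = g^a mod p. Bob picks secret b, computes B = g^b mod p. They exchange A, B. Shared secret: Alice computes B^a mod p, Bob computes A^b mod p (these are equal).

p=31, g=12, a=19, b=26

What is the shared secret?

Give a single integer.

A = 12^19 mod 31  (bits of 19 = 10011)
  bit 0 = 1: r = r^2 * 12 mod 31 = 1^2 * 12 = 1*12 = 12
  bit 1 = 0: r = r^2 mod 31 = 12^2 = 20
  bit 2 = 0: r = r^2 mod 31 = 20^2 = 28
  bit 3 = 1: r = r^2 * 12 mod 31 = 28^2 * 12 = 9*12 = 15
  bit 4 = 1: r = r^2 * 12 mod 31 = 15^2 * 12 = 8*12 = 3
  -> A = 3
B = 12^26 mod 31  (bits of 26 = 11010)
  bit 0 = 1: r = r^2 * 12 mod 31 = 1^2 * 12 = 1*12 = 12
  bit 1 = 1: r = r^2 * 12 mod 31 = 12^2 * 12 = 20*12 = 23
  bit 2 = 0: r = r^2 mod 31 = 23^2 = 2
  bit 3 = 1: r = r^2 * 12 mod 31 = 2^2 * 12 = 4*12 = 17
  bit 4 = 0: r = r^2 mod 31 = 17^2 = 10
  -> B = 10
s = B^a = 10^19 mod 31  (bits of 19 = 10011)
  bit 0 = 1: r = r^2 * 10 mod 31 = 1^2 * 10 = 1*10 = 10
  bit 1 = 0: r = r^2 mod 31 = 10^2 = 7
  bit 2 = 0: r = r^2 mod 31 = 7^2 = 18
  bit 3 = 1: r = r^2 * 10 mod 31 = 18^2 * 10 = 14*10 = 16
  bit 4 = 1: r = r^2 * 10 mod 31 = 16^2 * 10 = 8*10 = 18
  -> s = B^a = 18

Answer: 18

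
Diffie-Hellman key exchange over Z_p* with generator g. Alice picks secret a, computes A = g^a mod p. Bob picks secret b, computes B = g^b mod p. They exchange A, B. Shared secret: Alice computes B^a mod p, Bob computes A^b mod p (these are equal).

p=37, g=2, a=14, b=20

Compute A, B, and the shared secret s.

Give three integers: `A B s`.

A = 2^14 mod 37  (bits of 14 = 1110)
  bit 0 = 1: r = r^2 * 2 mod 37 = 1^2 * 2 = 1*2 = 2
  bit 1 = 1: r = r^2 * 2 mod 37 = 2^2 * 2 = 4*2 = 8
  bit 2 = 1: r = r^2 * 2 mod 37 = 8^2 * 2 = 27*2 = 17
  bit 3 = 0: r = r^2 mod 37 = 17^2 = 30
  -> A = 30
B = 2^20 mod 37  (bits of 20 = 10100)
  bit 0 = 1: r = r^2 * 2 mod 37 = 1^2 * 2 = 1*2 = 2
  bit 1 = 0: r = r^2 mod 37 = 2^2 = 4
  bit 2 = 1: r = r^2 * 2 mod 37 = 4^2 * 2 = 16*2 = 32
  bit 3 = 0: r = r^2 mod 37 = 32^2 = 25
  bit 4 = 0: r = r^2 mod 37 = 25^2 = 33
  -> B = 33
s = B^a = 33^14 mod 37  (bits of 14 = 1110)
  bit 0 = 1: r = r^2 * 33 mod 37 = 1^2 * 33 = 1*33 = 33
  bit 1 = 1: r = r^2 * 33 mod 37 = 33^2 * 33 = 16*33 = 10
  bit 2 = 1: r = r^2 * 33 mod 37 = 10^2 * 33 = 26*33 = 7
  bit 3 = 0: r = r^2 mod 37 = 7^2 = 12
  -> s = B^a = 12

Answer: 30 33 12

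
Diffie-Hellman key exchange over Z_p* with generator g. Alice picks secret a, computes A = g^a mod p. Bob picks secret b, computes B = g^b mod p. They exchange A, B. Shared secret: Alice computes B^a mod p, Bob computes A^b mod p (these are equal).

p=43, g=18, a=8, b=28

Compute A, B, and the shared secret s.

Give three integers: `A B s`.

A = 18^8 mod 43  (bits of 8 = 1000)
  bit 0 = 1: r = r^2 * 18 mod 43 = 1^2 * 18 = 1*18 = 18
  bit 1 = 0: r = r^2 mod 43 = 18^2 = 23
  bit 2 = 0: r = r^2 mod 43 = 23^2 = 13
  bit 3 = 0: r = r^2 mod 43 = 13^2 = 40
  -> A = 40
B = 18^28 mod 43  (bits of 28 = 11100)
  bit 0 = 1: r = r^2 * 18 mod 43 = 1^2 * 18 = 1*18 = 18
  bit 1 = 1: r = r^2 * 18 mod 43 = 18^2 * 18 = 23*18 = 27
  bit 2 = 1: r = r^2 * 18 mod 43 = 27^2 * 18 = 41*18 = 7
  bit 3 = 0: r = r^2 mod 43 = 7^2 = 6
  bit 4 = 0: r = r^2 mod 43 = 6^2 = 36
  -> B = 36
s = B^a = 36^8 mod 43  (bits of 8 = 1000)
  bit 0 = 1: r = r^2 * 36 mod 43 = 1^2 * 36 = 1*36 = 36
  bit 1 = 0: r = r^2 mod 43 = 36^2 = 6
  bit 2 = 0: r = r^2 mod 43 = 6^2 = 36
  bit 3 = 0: r = r^2 mod 43 = 36^2 = 6
  -> s = B^a = 6

Answer: 40 36 6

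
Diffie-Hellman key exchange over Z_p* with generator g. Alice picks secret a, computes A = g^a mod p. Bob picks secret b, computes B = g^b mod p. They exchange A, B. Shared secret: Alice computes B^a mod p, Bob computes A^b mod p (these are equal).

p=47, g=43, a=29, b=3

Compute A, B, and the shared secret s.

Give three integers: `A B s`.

Answer: 40 30 33

Derivation:
A = 43^29 mod 47  (bits of 29 = 11101)
  bit 0 = 1: r = r^2 * 43 mod 47 = 1^2 * 43 = 1*43 = 43
  bit 1 = 1: r = r^2 * 43 mod 47 = 43^2 * 43 = 16*43 = 30
  bit 2 = 1: r = r^2 * 43 mod 47 = 30^2 * 43 = 7*43 = 19
  bit 3 = 0: r = r^2 mod 47 = 19^2 = 32
  bit 4 = 1: r = r^2 * 43 mod 47 = 32^2 * 43 = 37*43 = 40
  -> A = 40
B = 43^3 mod 47  (bits of 3 = 11)
  bit 0 = 1: r = r^2 * 43 mod 47 = 1^2 * 43 = 1*43 = 43
  bit 1 = 1: r = r^2 * 43 mod 47 = 43^2 * 43 = 16*43 = 30
  -> B = 30
s = B^a = 30^29 mod 47  (bits of 29 = 11101)
  bit 0 = 1: r = r^2 * 30 mod 47 = 1^2 * 30 = 1*30 = 30
  bit 1 = 1: r = r^2 * 30 mod 47 = 30^2 * 30 = 7*30 = 22
  bit 2 = 1: r = r^2 * 30 mod 47 = 22^2 * 30 = 14*30 = 44
  bit 3 = 0: r = r^2 mod 47 = 44^2 = 9
  bit 4 = 1: r = r^2 * 30 mod 47 = 9^2 * 30 = 34*30 = 33
  -> s = B^a = 33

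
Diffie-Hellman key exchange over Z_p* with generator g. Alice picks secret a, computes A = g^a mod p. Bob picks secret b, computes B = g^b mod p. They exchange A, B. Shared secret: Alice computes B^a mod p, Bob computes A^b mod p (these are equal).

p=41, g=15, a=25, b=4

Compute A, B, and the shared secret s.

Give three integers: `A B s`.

A = 15^25 mod 41  (bits of 25 = 11001)
  bit 0 = 1: r = r^2 * 15 mod 41 = 1^2 * 15 = 1*15 = 15
  bit 1 = 1: r = r^2 * 15 mod 41 = 15^2 * 15 = 20*15 = 13
  bit 2 = 0: r = r^2 mod 41 = 13^2 = 5
  bit 3 = 0: r = r^2 mod 41 = 5^2 = 25
  bit 4 = 1: r = r^2 * 15 mod 41 = 25^2 * 15 = 10*15 = 27
  -> A = 27
B = 15^4 mod 41  (bits of 4 = 100)
  bit 0 = 1: r = r^2 * 15 mod 41 = 1^2 * 15 = 1*15 = 15
  bit 1 = 0: r = r^2 mod 41 = 15^2 = 20
  bit 2 = 0: r = r^2 mod 41 = 20^2 = 31
  -> B = 31
s = B^a = 31^25 mod 41  (bits of 25 = 11001)
  bit 0 = 1: r = r^2 * 31 mod 41 = 1^2 * 31 = 1*31 = 31
  bit 1 = 1: r = r^2 * 31 mod 41 = 31^2 * 31 = 18*31 = 25
  bit 2 = 0: r = r^2 mod 41 = 25^2 = 10
  bit 3 = 0: r = r^2 mod 41 = 10^2 = 18
  bit 4 = 1: r = r^2 * 31 mod 41 = 18^2 * 31 = 37*31 = 40
  -> s = B^a = 40

Answer: 27 31 40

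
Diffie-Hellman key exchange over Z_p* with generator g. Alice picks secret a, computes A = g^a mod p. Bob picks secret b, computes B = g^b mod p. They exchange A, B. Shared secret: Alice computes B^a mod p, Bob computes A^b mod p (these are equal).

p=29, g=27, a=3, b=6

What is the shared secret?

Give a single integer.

A = 27^3 mod 29  (bits of 3 = 11)
  bit 0 = 1: r = r^2 * 27 mod 29 = 1^2 * 27 = 1*27 = 27
  bit 1 = 1: r = r^2 * 27 mod 29 = 27^2 * 27 = 4*27 = 21
  -> A = 21
B = 27^6 mod 29  (bits of 6 = 110)
  bit 0 = 1: r = r^2 * 27 mod 29 = 1^2 * 27 = 1*27 = 27
  bit 1 = 1: r = r^2 * 27 mod 29 = 27^2 * 27 = 4*27 = 21
  bit 2 = 0: r = r^2 mod 29 = 21^2 = 6
  -> B = 6
s = B^a = 6^3 mod 29  (bits of 3 = 11)
  bit 0 = 1: r = r^2 * 6 mod 29 = 1^2 * 6 = 1*6 = 6
  bit 1 = 1: r = r^2 * 6 mod 29 = 6^2 * 6 = 7*6 = 13
  -> s = B^a = 13

Answer: 13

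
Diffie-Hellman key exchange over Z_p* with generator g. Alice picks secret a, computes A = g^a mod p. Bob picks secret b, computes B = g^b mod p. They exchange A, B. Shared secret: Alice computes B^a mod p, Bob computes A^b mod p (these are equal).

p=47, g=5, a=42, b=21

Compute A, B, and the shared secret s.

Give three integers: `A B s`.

A = 5^42 mod 47  (bits of 42 = 101010)
  bit 0 = 1: r = r^2 * 5 mod 47 = 1^2 * 5 = 1*5 = 5
  bit 1 = 0: r = r^2 mod 47 = 5^2 = 25
  bit 2 = 1: r = r^2 * 5 mod 47 = 25^2 * 5 = 14*5 = 23
  bit 3 = 0: r = r^2 mod 47 = 23^2 = 12
  bit 4 = 1: r = r^2 * 5 mod 47 = 12^2 * 5 = 3*5 = 15
  bit 5 = 0: r = r^2 mod 47 = 15^2 = 37
  -> A = 37
B = 5^21 mod 47  (bits of 21 = 10101)
  bit 0 = 1: r = r^2 * 5 mod 47 = 1^2 * 5 = 1*5 = 5
  bit 1 = 0: r = r^2 mod 47 = 5^2 = 25
  bit 2 = 1: r = r^2 * 5 mod 47 = 25^2 * 5 = 14*5 = 23
  bit 3 = 0: r = r^2 mod 47 = 23^2 = 12
  bit 4 = 1: r = r^2 * 5 mod 47 = 12^2 * 5 = 3*5 = 15
  -> B = 15
s = B^a = 15^42 mod 47  (bits of 42 = 101010)
  bit 0 = 1: r = r^2 * 15 mod 47 = 1^2 * 15 = 1*15 = 15
  bit 1 = 0: r = r^2 mod 47 = 15^2 = 37
  bit 2 = 1: r = r^2 * 15 mod 47 = 37^2 * 15 = 6*15 = 43
  bit 3 = 0: r = r^2 mod 47 = 43^2 = 16
  bit 4 = 1: r = r^2 * 15 mod 47 = 16^2 * 15 = 21*15 = 33
  bit 5 = 0: r = r^2 mod 47 = 33^2 = 8
  -> s = B^a = 8

Answer: 37 15 8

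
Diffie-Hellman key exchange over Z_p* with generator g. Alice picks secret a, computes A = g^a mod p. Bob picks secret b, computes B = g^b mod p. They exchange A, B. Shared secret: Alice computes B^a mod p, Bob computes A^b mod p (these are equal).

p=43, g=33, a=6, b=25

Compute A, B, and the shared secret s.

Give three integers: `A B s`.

Answer: 35 19 11

Derivation:
A = 33^6 mod 43  (bits of 6 = 110)
  bit 0 = 1: r = r^2 * 33 mod 43 = 1^2 * 33 = 1*33 = 33
  bit 1 = 1: r = r^2 * 33 mod 43 = 33^2 * 33 = 14*33 = 32
  bit 2 = 0: r = r^2 mod 43 = 32^2 = 35
  -> A = 35
B = 33^25 mod 43  (bits of 25 = 11001)
  bit 0 = 1: r = r^2 * 33 mod 43 = 1^2 * 33 = 1*33 = 33
  bit 1 = 1: r = r^2 * 33 mod 43 = 33^2 * 33 = 14*33 = 32
  bit 2 = 0: r = r^2 mod 43 = 32^2 = 35
  bit 3 = 0: r = r^2 mod 43 = 35^2 = 21
  bit 4 = 1: r = r^2 * 33 mod 43 = 21^2 * 33 = 11*33 = 19
  -> B = 19
s = B^a = 19^6 mod 43  (bits of 6 = 110)
  bit 0 = 1: r = r^2 * 19 mod 43 = 1^2 * 19 = 1*19 = 19
  bit 1 = 1: r = r^2 * 19 mod 43 = 19^2 * 19 = 17*19 = 22
  bit 2 = 0: r = r^2 mod 43 = 22^2 = 11
  -> s = B^a = 11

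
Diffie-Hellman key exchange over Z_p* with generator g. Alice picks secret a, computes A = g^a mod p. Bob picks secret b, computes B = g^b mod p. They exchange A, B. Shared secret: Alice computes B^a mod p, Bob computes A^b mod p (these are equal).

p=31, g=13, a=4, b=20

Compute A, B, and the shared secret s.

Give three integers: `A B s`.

Answer: 10 25 25

Derivation:
A = 13^4 mod 31  (bits of 4 = 100)
  bit 0 = 1: r = r^2 * 13 mod 31 = 1^2 * 13 = 1*13 = 13
  bit 1 = 0: r = r^2 mod 31 = 13^2 = 14
  bit 2 = 0: r = r^2 mod 31 = 14^2 = 10
  -> A = 10
B = 13^20 mod 31  (bits of 20 = 10100)
  bit 0 = 1: r = r^2 * 13 mod 31 = 1^2 * 13 = 1*13 = 13
  bit 1 = 0: r = r^2 mod 31 = 13^2 = 14
  bit 2 = 1: r = r^2 * 13 mod 31 = 14^2 * 13 = 10*13 = 6
  bit 3 = 0: r = r^2 mod 31 = 6^2 = 5
  bit 4 = 0: r = r^2 mod 31 = 5^2 = 25
  -> B = 25
s = B^a = 25^4 mod 31  (bits of 4 = 100)
  bit 0 = 1: r = r^2 * 25 mod 31 = 1^2 * 25 = 1*25 = 25
  bit 1 = 0: r = r^2 mod 31 = 25^2 = 5
  bit 2 = 0: r = r^2 mod 31 = 5^2 = 25
  -> s = B^a = 25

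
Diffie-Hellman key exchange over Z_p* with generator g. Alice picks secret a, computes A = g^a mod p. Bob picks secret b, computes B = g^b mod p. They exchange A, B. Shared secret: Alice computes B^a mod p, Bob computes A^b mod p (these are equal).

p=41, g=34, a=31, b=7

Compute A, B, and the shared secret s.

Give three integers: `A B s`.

Answer: 22 24 11

Derivation:
A = 34^31 mod 41  (bits of 31 = 11111)
  bit 0 = 1: r = r^2 * 34 mod 41 = 1^2 * 34 = 1*34 = 34
  bit 1 = 1: r = r^2 * 34 mod 41 = 34^2 * 34 = 8*34 = 26
  bit 2 = 1: r = r^2 * 34 mod 41 = 26^2 * 34 = 20*34 = 24
  bit 3 = 1: r = r^2 * 34 mod 41 = 24^2 * 34 = 2*34 = 27
  bit 4 = 1: r = r^2 * 34 mod 41 = 27^2 * 34 = 32*34 = 22
  -> A = 22
B = 34^7 mod 41  (bits of 7 = 111)
  bit 0 = 1: r = r^2 * 34 mod 41 = 1^2 * 34 = 1*34 = 34
  bit 1 = 1: r = r^2 * 34 mod 41 = 34^2 * 34 = 8*34 = 26
  bit 2 = 1: r = r^2 * 34 mod 41 = 26^2 * 34 = 20*34 = 24
  -> B = 24
s = B^a = 24^31 mod 41  (bits of 31 = 11111)
  bit 0 = 1: r = r^2 * 24 mod 41 = 1^2 * 24 = 1*24 = 24
  bit 1 = 1: r = r^2 * 24 mod 41 = 24^2 * 24 = 2*24 = 7
  bit 2 = 1: r = r^2 * 24 mod 41 = 7^2 * 24 = 8*24 = 28
  bit 3 = 1: r = r^2 * 24 mod 41 = 28^2 * 24 = 5*24 = 38
  bit 4 = 1: r = r^2 * 24 mod 41 = 38^2 * 24 = 9*24 = 11
  -> s = B^a = 11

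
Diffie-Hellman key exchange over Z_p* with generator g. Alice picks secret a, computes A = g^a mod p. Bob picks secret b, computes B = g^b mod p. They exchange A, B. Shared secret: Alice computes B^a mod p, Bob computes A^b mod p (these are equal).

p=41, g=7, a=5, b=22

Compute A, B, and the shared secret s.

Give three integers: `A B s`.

A = 7^5 mod 41  (bits of 5 = 101)
  bit 0 = 1: r = r^2 * 7 mod 41 = 1^2 * 7 = 1*7 = 7
  bit 1 = 0: r = r^2 mod 41 = 7^2 = 8
  bit 2 = 1: r = r^2 * 7 mod 41 = 8^2 * 7 = 23*7 = 38
  -> A = 38
B = 7^22 mod 41  (bits of 22 = 10110)
  bit 0 = 1: r = r^2 * 7 mod 41 = 1^2 * 7 = 1*7 = 7
  bit 1 = 0: r = r^2 mod 41 = 7^2 = 8
  bit 2 = 1: r = r^2 * 7 mod 41 = 8^2 * 7 = 23*7 = 38
  bit 3 = 1: r = r^2 * 7 mod 41 = 38^2 * 7 = 9*7 = 22
  bit 4 = 0: r = r^2 mod 41 = 22^2 = 33
  -> B = 33
s = B^a = 33^5 mod 41  (bits of 5 = 101)
  bit 0 = 1: r = r^2 * 33 mod 41 = 1^2 * 33 = 1*33 = 33
  bit 1 = 0: r = r^2 mod 41 = 33^2 = 23
  bit 2 = 1: r = r^2 * 33 mod 41 = 23^2 * 33 = 37*33 = 32
  -> s = B^a = 32

Answer: 38 33 32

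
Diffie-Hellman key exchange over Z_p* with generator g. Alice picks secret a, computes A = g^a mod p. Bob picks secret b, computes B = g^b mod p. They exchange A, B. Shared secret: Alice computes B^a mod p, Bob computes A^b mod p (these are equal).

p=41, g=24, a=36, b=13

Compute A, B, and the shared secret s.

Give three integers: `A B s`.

A = 24^36 mod 41  (bits of 36 = 100100)
  bit 0 = 1: r = r^2 * 24 mod 41 = 1^2 * 24 = 1*24 = 24
  bit 1 = 0: r = r^2 mod 41 = 24^2 = 2
  bit 2 = 0: r = r^2 mod 41 = 2^2 = 4
  bit 3 = 1: r = r^2 * 24 mod 41 = 4^2 * 24 = 16*24 = 15
  bit 4 = 0: r = r^2 mod 41 = 15^2 = 20
  bit 5 = 0: r = r^2 mod 41 = 20^2 = 31
  -> A = 31
B = 24^13 mod 41  (bits of 13 = 1101)
  bit 0 = 1: r = r^2 * 24 mod 41 = 1^2 * 24 = 1*24 = 24
  bit 1 = 1: r = r^2 * 24 mod 41 = 24^2 * 24 = 2*24 = 7
  bit 2 = 0: r = r^2 mod 41 = 7^2 = 8
  bit 3 = 1: r = r^2 * 24 mod 41 = 8^2 * 24 = 23*24 = 19
  -> B = 19
s = B^a = 19^36 mod 41  (bits of 36 = 100100)
  bit 0 = 1: r = r^2 * 19 mod 41 = 1^2 * 19 = 1*19 = 19
  bit 1 = 0: r = r^2 mod 41 = 19^2 = 33
  bit 2 = 0: r = r^2 mod 41 = 33^2 = 23
  bit 3 = 1: r = r^2 * 19 mod 41 = 23^2 * 19 = 37*19 = 6
  bit 4 = 0: r = r^2 mod 41 = 6^2 = 36
  bit 5 = 0: r = r^2 mod 41 = 36^2 = 25
  -> s = B^a = 25

Answer: 31 19 25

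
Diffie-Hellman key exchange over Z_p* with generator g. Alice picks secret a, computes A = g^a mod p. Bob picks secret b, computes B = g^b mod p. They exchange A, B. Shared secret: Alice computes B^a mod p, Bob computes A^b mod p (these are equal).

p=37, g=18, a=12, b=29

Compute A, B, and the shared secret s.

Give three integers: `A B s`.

A = 18^12 mod 37  (bits of 12 = 1100)
  bit 0 = 1: r = r^2 * 18 mod 37 = 1^2 * 18 = 1*18 = 18
  bit 1 = 1: r = r^2 * 18 mod 37 = 18^2 * 18 = 28*18 = 23
  bit 2 = 0: r = r^2 mod 37 = 23^2 = 11
  bit 3 = 0: r = r^2 mod 37 = 11^2 = 10
  -> A = 10
B = 18^29 mod 37  (bits of 29 = 11101)
  bit 0 = 1: r = r^2 * 18 mod 37 = 1^2 * 18 = 1*18 = 18
  bit 1 = 1: r = r^2 * 18 mod 37 = 18^2 * 18 = 28*18 = 23
  bit 2 = 1: r = r^2 * 18 mod 37 = 23^2 * 18 = 11*18 = 13
  bit 3 = 0: r = r^2 mod 37 = 13^2 = 21
  bit 4 = 1: r = r^2 * 18 mod 37 = 21^2 * 18 = 34*18 = 20
  -> B = 20
s = B^a = 20^12 mod 37  (bits of 12 = 1100)
  bit 0 = 1: r = r^2 * 20 mod 37 = 1^2 * 20 = 1*20 = 20
  bit 1 = 1: r = r^2 * 20 mod 37 = 20^2 * 20 = 30*20 = 8
  bit 2 = 0: r = r^2 mod 37 = 8^2 = 27
  bit 3 = 0: r = r^2 mod 37 = 27^2 = 26
  -> s = B^a = 26

Answer: 10 20 26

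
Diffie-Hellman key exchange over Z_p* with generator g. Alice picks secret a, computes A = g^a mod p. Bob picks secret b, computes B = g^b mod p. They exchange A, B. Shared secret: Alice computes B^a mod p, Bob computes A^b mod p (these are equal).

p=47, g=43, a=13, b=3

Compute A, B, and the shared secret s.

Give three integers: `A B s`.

Answer: 39 30 5

Derivation:
A = 43^13 mod 47  (bits of 13 = 1101)
  bit 0 = 1: r = r^2 * 43 mod 47 = 1^2 * 43 = 1*43 = 43
  bit 1 = 1: r = r^2 * 43 mod 47 = 43^2 * 43 = 16*43 = 30
  bit 2 = 0: r = r^2 mod 47 = 30^2 = 7
  bit 3 = 1: r = r^2 * 43 mod 47 = 7^2 * 43 = 2*43 = 39
  -> A = 39
B = 43^3 mod 47  (bits of 3 = 11)
  bit 0 = 1: r = r^2 * 43 mod 47 = 1^2 * 43 = 1*43 = 43
  bit 1 = 1: r = r^2 * 43 mod 47 = 43^2 * 43 = 16*43 = 30
  -> B = 30
s = B^a = 30^13 mod 47  (bits of 13 = 1101)
  bit 0 = 1: r = r^2 * 30 mod 47 = 1^2 * 30 = 1*30 = 30
  bit 1 = 1: r = r^2 * 30 mod 47 = 30^2 * 30 = 7*30 = 22
  bit 2 = 0: r = r^2 mod 47 = 22^2 = 14
  bit 3 = 1: r = r^2 * 30 mod 47 = 14^2 * 30 = 8*30 = 5
  -> s = B^a = 5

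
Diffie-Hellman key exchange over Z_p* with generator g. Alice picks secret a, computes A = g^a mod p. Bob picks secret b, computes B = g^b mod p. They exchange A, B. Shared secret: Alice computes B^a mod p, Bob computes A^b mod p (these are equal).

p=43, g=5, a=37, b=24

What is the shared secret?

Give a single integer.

Answer: 16

Derivation:
A = 5^37 mod 43  (bits of 37 = 100101)
  bit 0 = 1: r = r^2 * 5 mod 43 = 1^2 * 5 = 1*5 = 5
  bit 1 = 0: r = r^2 mod 43 = 5^2 = 25
  bit 2 = 0: r = r^2 mod 43 = 25^2 = 23
  bit 3 = 1: r = r^2 * 5 mod 43 = 23^2 * 5 = 13*5 = 22
  bit 4 = 0: r = r^2 mod 43 = 22^2 = 11
  bit 5 = 1: r = r^2 * 5 mod 43 = 11^2 * 5 = 35*5 = 3
  -> A = 3
B = 5^24 mod 43  (bits of 24 = 11000)
  bit 0 = 1: r = r^2 * 5 mod 43 = 1^2 * 5 = 1*5 = 5
  bit 1 = 1: r = r^2 * 5 mod 43 = 5^2 * 5 = 25*5 = 39
  bit 2 = 0: r = r^2 mod 43 = 39^2 = 16
  bit 3 = 0: r = r^2 mod 43 = 16^2 = 41
  bit 4 = 0: r = r^2 mod 43 = 41^2 = 4
  -> B = 4
s = B^a = 4^37 mod 43  (bits of 37 = 100101)
  bit 0 = 1: r = r^2 * 4 mod 43 = 1^2 * 4 = 1*4 = 4
  bit 1 = 0: r = r^2 mod 43 = 4^2 = 16
  bit 2 = 0: r = r^2 mod 43 = 16^2 = 41
  bit 3 = 1: r = r^2 * 4 mod 43 = 41^2 * 4 = 4*4 = 16
  bit 4 = 0: r = r^2 mod 43 = 16^2 = 41
  bit 5 = 1: r = r^2 * 4 mod 43 = 41^2 * 4 = 4*4 = 16
  -> s = B^a = 16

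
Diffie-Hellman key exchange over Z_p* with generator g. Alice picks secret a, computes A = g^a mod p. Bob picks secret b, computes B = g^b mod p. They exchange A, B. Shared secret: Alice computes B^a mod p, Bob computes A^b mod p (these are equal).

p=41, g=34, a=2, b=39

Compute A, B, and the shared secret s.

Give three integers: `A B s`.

Answer: 8 35 36

Derivation:
A = 34^2 mod 41  (bits of 2 = 10)
  bit 0 = 1: r = r^2 * 34 mod 41 = 1^2 * 34 = 1*34 = 34
  bit 1 = 0: r = r^2 mod 41 = 34^2 = 8
  -> A = 8
B = 34^39 mod 41  (bits of 39 = 100111)
  bit 0 = 1: r = r^2 * 34 mod 41 = 1^2 * 34 = 1*34 = 34
  bit 1 = 0: r = r^2 mod 41 = 34^2 = 8
  bit 2 = 0: r = r^2 mod 41 = 8^2 = 23
  bit 3 = 1: r = r^2 * 34 mod 41 = 23^2 * 34 = 37*34 = 28
  bit 4 = 1: r = r^2 * 34 mod 41 = 28^2 * 34 = 5*34 = 6
  bit 5 = 1: r = r^2 * 34 mod 41 = 6^2 * 34 = 36*34 = 35
  -> B = 35
s = B^a = 35^2 mod 41  (bits of 2 = 10)
  bit 0 = 1: r = r^2 * 35 mod 41 = 1^2 * 35 = 1*35 = 35
  bit 1 = 0: r = r^2 mod 41 = 35^2 = 36
  -> s = B^a = 36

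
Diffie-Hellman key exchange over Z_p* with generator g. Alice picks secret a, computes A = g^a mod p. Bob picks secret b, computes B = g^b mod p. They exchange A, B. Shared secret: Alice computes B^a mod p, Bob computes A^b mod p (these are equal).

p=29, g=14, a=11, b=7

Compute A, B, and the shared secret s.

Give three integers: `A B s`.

Answer: 8 12 17

Derivation:
A = 14^11 mod 29  (bits of 11 = 1011)
  bit 0 = 1: r = r^2 * 14 mod 29 = 1^2 * 14 = 1*14 = 14
  bit 1 = 0: r = r^2 mod 29 = 14^2 = 22
  bit 2 = 1: r = r^2 * 14 mod 29 = 22^2 * 14 = 20*14 = 19
  bit 3 = 1: r = r^2 * 14 mod 29 = 19^2 * 14 = 13*14 = 8
  -> A = 8
B = 14^7 mod 29  (bits of 7 = 111)
  bit 0 = 1: r = r^2 * 14 mod 29 = 1^2 * 14 = 1*14 = 14
  bit 1 = 1: r = r^2 * 14 mod 29 = 14^2 * 14 = 22*14 = 18
  bit 2 = 1: r = r^2 * 14 mod 29 = 18^2 * 14 = 5*14 = 12
  -> B = 12
s = B^a = 12^11 mod 29  (bits of 11 = 1011)
  bit 0 = 1: r = r^2 * 12 mod 29 = 1^2 * 12 = 1*12 = 12
  bit 1 = 0: r = r^2 mod 29 = 12^2 = 28
  bit 2 = 1: r = r^2 * 12 mod 29 = 28^2 * 12 = 1*12 = 12
  bit 3 = 1: r = r^2 * 12 mod 29 = 12^2 * 12 = 28*12 = 17
  -> s = B^a = 17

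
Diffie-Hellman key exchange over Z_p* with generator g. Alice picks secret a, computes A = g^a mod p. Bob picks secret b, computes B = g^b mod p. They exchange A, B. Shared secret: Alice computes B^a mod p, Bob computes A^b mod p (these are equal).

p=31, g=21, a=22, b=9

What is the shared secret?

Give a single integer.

A = 21^22 mod 31  (bits of 22 = 10110)
  bit 0 = 1: r = r^2 * 21 mod 31 = 1^2 * 21 = 1*21 = 21
  bit 1 = 0: r = r^2 mod 31 = 21^2 = 7
  bit 2 = 1: r = r^2 * 21 mod 31 = 7^2 * 21 = 18*21 = 6
  bit 3 = 1: r = r^2 * 21 mod 31 = 6^2 * 21 = 5*21 = 12
  bit 4 = 0: r = r^2 mod 31 = 12^2 = 20
  -> A = 20
B = 21^9 mod 31  (bits of 9 = 1001)
  bit 0 = 1: r = r^2 * 21 mod 31 = 1^2 * 21 = 1*21 = 21
  bit 1 = 0: r = r^2 mod 31 = 21^2 = 7
  bit 2 = 0: r = r^2 mod 31 = 7^2 = 18
  bit 3 = 1: r = r^2 * 21 mod 31 = 18^2 * 21 = 14*21 = 15
  -> B = 15
s = B^a = 15^22 mod 31  (bits of 22 = 10110)
  bit 0 = 1: r = r^2 * 15 mod 31 = 1^2 * 15 = 1*15 = 15
  bit 1 = 0: r = r^2 mod 31 = 15^2 = 8
  bit 2 = 1: r = r^2 * 15 mod 31 = 8^2 * 15 = 2*15 = 30
  bit 3 = 1: r = r^2 * 15 mod 31 = 30^2 * 15 = 1*15 = 15
  bit 4 = 0: r = r^2 mod 31 = 15^2 = 8
  -> s = B^a = 8

Answer: 8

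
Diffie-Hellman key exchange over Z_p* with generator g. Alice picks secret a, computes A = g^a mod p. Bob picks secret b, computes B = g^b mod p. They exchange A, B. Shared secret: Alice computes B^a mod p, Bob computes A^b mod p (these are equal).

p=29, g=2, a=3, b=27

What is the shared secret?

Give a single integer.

Answer: 11

Derivation:
A = 2^3 mod 29  (bits of 3 = 11)
  bit 0 = 1: r = r^2 * 2 mod 29 = 1^2 * 2 = 1*2 = 2
  bit 1 = 1: r = r^2 * 2 mod 29 = 2^2 * 2 = 4*2 = 8
  -> A = 8
B = 2^27 mod 29  (bits of 27 = 11011)
  bit 0 = 1: r = r^2 * 2 mod 29 = 1^2 * 2 = 1*2 = 2
  bit 1 = 1: r = r^2 * 2 mod 29 = 2^2 * 2 = 4*2 = 8
  bit 2 = 0: r = r^2 mod 29 = 8^2 = 6
  bit 3 = 1: r = r^2 * 2 mod 29 = 6^2 * 2 = 7*2 = 14
  bit 4 = 1: r = r^2 * 2 mod 29 = 14^2 * 2 = 22*2 = 15
  -> B = 15
s = B^a = 15^3 mod 29  (bits of 3 = 11)
  bit 0 = 1: r = r^2 * 15 mod 29 = 1^2 * 15 = 1*15 = 15
  bit 1 = 1: r = r^2 * 15 mod 29 = 15^2 * 15 = 22*15 = 11
  -> s = B^a = 11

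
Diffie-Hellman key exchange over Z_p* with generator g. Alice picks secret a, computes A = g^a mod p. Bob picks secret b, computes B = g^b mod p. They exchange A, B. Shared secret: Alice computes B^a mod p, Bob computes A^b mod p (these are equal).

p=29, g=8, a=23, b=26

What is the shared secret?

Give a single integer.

A = 8^23 mod 29  (bits of 23 = 10111)
  bit 0 = 1: r = r^2 * 8 mod 29 = 1^2 * 8 = 1*8 = 8
  bit 1 = 0: r = r^2 mod 29 = 8^2 = 6
  bit 2 = 1: r = r^2 * 8 mod 29 = 6^2 * 8 = 7*8 = 27
  bit 3 = 1: r = r^2 * 8 mod 29 = 27^2 * 8 = 4*8 = 3
  bit 4 = 1: r = r^2 * 8 mod 29 = 3^2 * 8 = 9*8 = 14
  -> A = 14
B = 8^26 mod 29  (bits of 26 = 11010)
  bit 0 = 1: r = r^2 * 8 mod 29 = 1^2 * 8 = 1*8 = 8
  bit 1 = 1: r = r^2 * 8 mod 29 = 8^2 * 8 = 6*8 = 19
  bit 2 = 0: r = r^2 mod 29 = 19^2 = 13
  bit 3 = 1: r = r^2 * 8 mod 29 = 13^2 * 8 = 24*8 = 18
  bit 4 = 0: r = r^2 mod 29 = 18^2 = 5
  -> B = 5
s = B^a = 5^23 mod 29  (bits of 23 = 10111)
  bit 0 = 1: r = r^2 * 5 mod 29 = 1^2 * 5 = 1*5 = 5
  bit 1 = 0: r = r^2 mod 29 = 5^2 = 25
  bit 2 = 1: r = r^2 * 5 mod 29 = 25^2 * 5 = 16*5 = 22
  bit 3 = 1: r = r^2 * 5 mod 29 = 22^2 * 5 = 20*5 = 13
  bit 4 = 1: r = r^2 * 5 mod 29 = 13^2 * 5 = 24*5 = 4
  -> s = B^a = 4

Answer: 4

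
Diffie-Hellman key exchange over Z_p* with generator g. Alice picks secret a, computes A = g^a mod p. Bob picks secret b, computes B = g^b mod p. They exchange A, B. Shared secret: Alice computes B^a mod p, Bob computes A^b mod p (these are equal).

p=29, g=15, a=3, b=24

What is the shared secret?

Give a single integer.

Answer: 7

Derivation:
A = 15^3 mod 29  (bits of 3 = 11)
  bit 0 = 1: r = r^2 * 15 mod 29 = 1^2 * 15 = 1*15 = 15
  bit 1 = 1: r = r^2 * 15 mod 29 = 15^2 * 15 = 22*15 = 11
  -> A = 11
B = 15^24 mod 29  (bits of 24 = 11000)
  bit 0 = 1: r = r^2 * 15 mod 29 = 1^2 * 15 = 1*15 = 15
  bit 1 = 1: r = r^2 * 15 mod 29 = 15^2 * 15 = 22*15 = 11
  bit 2 = 0: r = r^2 mod 29 = 11^2 = 5
  bit 3 = 0: r = r^2 mod 29 = 5^2 = 25
  bit 4 = 0: r = r^2 mod 29 = 25^2 = 16
  -> B = 16
s = B^a = 16^3 mod 29  (bits of 3 = 11)
  bit 0 = 1: r = r^2 * 16 mod 29 = 1^2 * 16 = 1*16 = 16
  bit 1 = 1: r = r^2 * 16 mod 29 = 16^2 * 16 = 24*16 = 7
  -> s = B^a = 7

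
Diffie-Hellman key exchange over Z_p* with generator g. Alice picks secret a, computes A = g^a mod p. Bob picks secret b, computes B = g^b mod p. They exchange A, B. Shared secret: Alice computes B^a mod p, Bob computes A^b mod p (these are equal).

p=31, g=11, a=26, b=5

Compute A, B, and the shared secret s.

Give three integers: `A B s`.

Answer: 7 6 5

Derivation:
A = 11^26 mod 31  (bits of 26 = 11010)
  bit 0 = 1: r = r^2 * 11 mod 31 = 1^2 * 11 = 1*11 = 11
  bit 1 = 1: r = r^2 * 11 mod 31 = 11^2 * 11 = 28*11 = 29
  bit 2 = 0: r = r^2 mod 31 = 29^2 = 4
  bit 3 = 1: r = r^2 * 11 mod 31 = 4^2 * 11 = 16*11 = 21
  bit 4 = 0: r = r^2 mod 31 = 21^2 = 7
  -> A = 7
B = 11^5 mod 31  (bits of 5 = 101)
  bit 0 = 1: r = r^2 * 11 mod 31 = 1^2 * 11 = 1*11 = 11
  bit 1 = 0: r = r^2 mod 31 = 11^2 = 28
  bit 2 = 1: r = r^2 * 11 mod 31 = 28^2 * 11 = 9*11 = 6
  -> B = 6
s = B^a = 6^26 mod 31  (bits of 26 = 11010)
  bit 0 = 1: r = r^2 * 6 mod 31 = 1^2 * 6 = 1*6 = 6
  bit 1 = 1: r = r^2 * 6 mod 31 = 6^2 * 6 = 5*6 = 30
  bit 2 = 0: r = r^2 mod 31 = 30^2 = 1
  bit 3 = 1: r = r^2 * 6 mod 31 = 1^2 * 6 = 1*6 = 6
  bit 4 = 0: r = r^2 mod 31 = 6^2 = 5
  -> s = B^a = 5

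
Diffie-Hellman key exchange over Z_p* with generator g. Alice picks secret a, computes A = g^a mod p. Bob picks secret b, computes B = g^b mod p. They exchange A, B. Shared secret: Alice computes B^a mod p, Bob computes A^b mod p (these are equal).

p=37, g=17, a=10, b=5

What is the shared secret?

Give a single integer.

A = 17^10 mod 37  (bits of 10 = 1010)
  bit 0 = 1: r = r^2 * 17 mod 37 = 1^2 * 17 = 1*17 = 17
  bit 1 = 0: r = r^2 mod 37 = 17^2 = 30
  bit 2 = 1: r = r^2 * 17 mod 37 = 30^2 * 17 = 12*17 = 19
  bit 3 = 0: r = r^2 mod 37 = 19^2 = 28
  -> A = 28
B = 17^5 mod 37  (bits of 5 = 101)
  bit 0 = 1: r = r^2 * 17 mod 37 = 1^2 * 17 = 1*17 = 17
  bit 1 = 0: r = r^2 mod 37 = 17^2 = 30
  bit 2 = 1: r = r^2 * 17 mod 37 = 30^2 * 17 = 12*17 = 19
  -> B = 19
s = B^a = 19^10 mod 37  (bits of 10 = 1010)
  bit 0 = 1: r = r^2 * 19 mod 37 = 1^2 * 19 = 1*19 = 19
  bit 1 = 0: r = r^2 mod 37 = 19^2 = 28
  bit 2 = 1: r = r^2 * 19 mod 37 = 28^2 * 19 = 7*19 = 22
  bit 3 = 0: r = r^2 mod 37 = 22^2 = 3
  -> s = B^a = 3

Answer: 3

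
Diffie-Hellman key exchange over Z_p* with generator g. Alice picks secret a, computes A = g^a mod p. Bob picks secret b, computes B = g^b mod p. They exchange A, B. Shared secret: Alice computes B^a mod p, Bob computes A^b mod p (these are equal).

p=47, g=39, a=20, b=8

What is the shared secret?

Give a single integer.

Answer: 6

Derivation:
A = 39^20 mod 47  (bits of 20 = 10100)
  bit 0 = 1: r = r^2 * 39 mod 47 = 1^2 * 39 = 1*39 = 39
  bit 1 = 0: r = r^2 mod 47 = 39^2 = 17
  bit 2 = 1: r = r^2 * 39 mod 47 = 17^2 * 39 = 7*39 = 38
  bit 3 = 0: r = r^2 mod 47 = 38^2 = 34
  bit 4 = 0: r = r^2 mod 47 = 34^2 = 28
  -> A = 28
B = 39^8 mod 47  (bits of 8 = 1000)
  bit 0 = 1: r = r^2 * 39 mod 47 = 1^2 * 39 = 1*39 = 39
  bit 1 = 0: r = r^2 mod 47 = 39^2 = 17
  bit 2 = 0: r = r^2 mod 47 = 17^2 = 7
  bit 3 = 0: r = r^2 mod 47 = 7^2 = 2
  -> B = 2
s = B^a = 2^20 mod 47  (bits of 20 = 10100)
  bit 0 = 1: r = r^2 * 2 mod 47 = 1^2 * 2 = 1*2 = 2
  bit 1 = 0: r = r^2 mod 47 = 2^2 = 4
  bit 2 = 1: r = r^2 * 2 mod 47 = 4^2 * 2 = 16*2 = 32
  bit 3 = 0: r = r^2 mod 47 = 32^2 = 37
  bit 4 = 0: r = r^2 mod 47 = 37^2 = 6
  -> s = B^a = 6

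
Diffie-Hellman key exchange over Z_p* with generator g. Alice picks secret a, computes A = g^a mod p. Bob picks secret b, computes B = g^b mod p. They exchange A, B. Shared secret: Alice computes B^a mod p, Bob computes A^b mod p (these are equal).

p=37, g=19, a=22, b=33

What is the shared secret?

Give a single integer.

A = 19^22 mod 37  (bits of 22 = 10110)
  bit 0 = 1: r = r^2 * 19 mod 37 = 1^2 * 19 = 1*19 = 19
  bit 1 = 0: r = r^2 mod 37 = 19^2 = 28
  bit 2 = 1: r = r^2 * 19 mod 37 = 28^2 * 19 = 7*19 = 22
  bit 3 = 1: r = r^2 * 19 mod 37 = 22^2 * 19 = 3*19 = 20
  bit 4 = 0: r = r^2 mod 37 = 20^2 = 30
  -> A = 30
B = 19^33 mod 37  (bits of 33 = 100001)
  bit 0 = 1: r = r^2 * 19 mod 37 = 1^2 * 19 = 1*19 = 19
  bit 1 = 0: r = r^2 mod 37 = 19^2 = 28
  bit 2 = 0: r = r^2 mod 37 = 28^2 = 7
  bit 3 = 0: r = r^2 mod 37 = 7^2 = 12
  bit 4 = 0: r = r^2 mod 37 = 12^2 = 33
  bit 5 = 1: r = r^2 * 19 mod 37 = 33^2 * 19 = 16*19 = 8
  -> B = 8
s = B^a = 8^22 mod 37  (bits of 22 = 10110)
  bit 0 = 1: r = r^2 * 8 mod 37 = 1^2 * 8 = 1*8 = 8
  bit 1 = 0: r = r^2 mod 37 = 8^2 = 27
  bit 2 = 1: r = r^2 * 8 mod 37 = 27^2 * 8 = 26*8 = 23
  bit 3 = 1: r = r^2 * 8 mod 37 = 23^2 * 8 = 11*8 = 14
  bit 4 = 0: r = r^2 mod 37 = 14^2 = 11
  -> s = B^a = 11

Answer: 11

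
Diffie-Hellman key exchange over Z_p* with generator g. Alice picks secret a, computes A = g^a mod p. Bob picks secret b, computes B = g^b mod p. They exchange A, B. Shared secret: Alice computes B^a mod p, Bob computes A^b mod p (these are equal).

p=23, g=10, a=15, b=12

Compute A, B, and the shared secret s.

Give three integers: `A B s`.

A = 10^15 mod 23  (bits of 15 = 1111)
  bit 0 = 1: r = r^2 * 10 mod 23 = 1^2 * 10 = 1*10 = 10
  bit 1 = 1: r = r^2 * 10 mod 23 = 10^2 * 10 = 8*10 = 11
  bit 2 = 1: r = r^2 * 10 mod 23 = 11^2 * 10 = 6*10 = 14
  bit 3 = 1: r = r^2 * 10 mod 23 = 14^2 * 10 = 12*10 = 5
  -> A = 5
B = 10^12 mod 23  (bits of 12 = 1100)
  bit 0 = 1: r = r^2 * 10 mod 23 = 1^2 * 10 = 1*10 = 10
  bit 1 = 1: r = r^2 * 10 mod 23 = 10^2 * 10 = 8*10 = 11
  bit 2 = 0: r = r^2 mod 23 = 11^2 = 6
  bit 3 = 0: r = r^2 mod 23 = 6^2 = 13
  -> B = 13
s = B^a = 13^15 mod 23  (bits of 15 = 1111)
  bit 0 = 1: r = r^2 * 13 mod 23 = 1^2 * 13 = 1*13 = 13
  bit 1 = 1: r = r^2 * 13 mod 23 = 13^2 * 13 = 8*13 = 12
  bit 2 = 1: r = r^2 * 13 mod 23 = 12^2 * 13 = 6*13 = 9
  bit 3 = 1: r = r^2 * 13 mod 23 = 9^2 * 13 = 12*13 = 18
  -> s = B^a = 18

Answer: 5 13 18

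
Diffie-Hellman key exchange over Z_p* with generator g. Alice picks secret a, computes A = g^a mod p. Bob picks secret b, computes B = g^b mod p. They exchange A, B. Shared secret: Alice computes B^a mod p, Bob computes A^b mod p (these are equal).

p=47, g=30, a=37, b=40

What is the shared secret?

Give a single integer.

A = 30^37 mod 47  (bits of 37 = 100101)
  bit 0 = 1: r = r^2 * 30 mod 47 = 1^2 * 30 = 1*30 = 30
  bit 1 = 0: r = r^2 mod 47 = 30^2 = 7
  bit 2 = 0: r = r^2 mod 47 = 7^2 = 2
  bit 3 = 1: r = r^2 * 30 mod 47 = 2^2 * 30 = 4*30 = 26
  bit 4 = 0: r = r^2 mod 47 = 26^2 = 18
  bit 5 = 1: r = r^2 * 30 mod 47 = 18^2 * 30 = 42*30 = 38
  -> A = 38
B = 30^40 mod 47  (bits of 40 = 101000)
  bit 0 = 1: r = r^2 * 30 mod 47 = 1^2 * 30 = 1*30 = 30
  bit 1 = 0: r = r^2 mod 47 = 30^2 = 7
  bit 2 = 1: r = r^2 * 30 mod 47 = 7^2 * 30 = 2*30 = 13
  bit 3 = 0: r = r^2 mod 47 = 13^2 = 28
  bit 4 = 0: r = r^2 mod 47 = 28^2 = 32
  bit 5 = 0: r = r^2 mod 47 = 32^2 = 37
  -> B = 37
s = B^a = 37^37 mod 47  (bits of 37 = 100101)
  bit 0 = 1: r = r^2 * 37 mod 47 = 1^2 * 37 = 1*37 = 37
  bit 1 = 0: r = r^2 mod 47 = 37^2 = 6
  bit 2 = 0: r = r^2 mod 47 = 6^2 = 36
  bit 3 = 1: r = r^2 * 37 mod 47 = 36^2 * 37 = 27*37 = 12
  bit 4 = 0: r = r^2 mod 47 = 12^2 = 3
  bit 5 = 1: r = r^2 * 37 mod 47 = 3^2 * 37 = 9*37 = 4
  -> s = B^a = 4

Answer: 4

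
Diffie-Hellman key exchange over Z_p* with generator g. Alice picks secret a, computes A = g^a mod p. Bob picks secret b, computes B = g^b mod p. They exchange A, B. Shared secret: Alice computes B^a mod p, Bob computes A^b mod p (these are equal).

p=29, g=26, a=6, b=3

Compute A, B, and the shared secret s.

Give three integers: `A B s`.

Answer: 4 2 6

Derivation:
A = 26^6 mod 29  (bits of 6 = 110)
  bit 0 = 1: r = r^2 * 26 mod 29 = 1^2 * 26 = 1*26 = 26
  bit 1 = 1: r = r^2 * 26 mod 29 = 26^2 * 26 = 9*26 = 2
  bit 2 = 0: r = r^2 mod 29 = 2^2 = 4
  -> A = 4
B = 26^3 mod 29  (bits of 3 = 11)
  bit 0 = 1: r = r^2 * 26 mod 29 = 1^2 * 26 = 1*26 = 26
  bit 1 = 1: r = r^2 * 26 mod 29 = 26^2 * 26 = 9*26 = 2
  -> B = 2
s = B^a = 2^6 mod 29  (bits of 6 = 110)
  bit 0 = 1: r = r^2 * 2 mod 29 = 1^2 * 2 = 1*2 = 2
  bit 1 = 1: r = r^2 * 2 mod 29 = 2^2 * 2 = 4*2 = 8
  bit 2 = 0: r = r^2 mod 29 = 8^2 = 6
  -> s = B^a = 6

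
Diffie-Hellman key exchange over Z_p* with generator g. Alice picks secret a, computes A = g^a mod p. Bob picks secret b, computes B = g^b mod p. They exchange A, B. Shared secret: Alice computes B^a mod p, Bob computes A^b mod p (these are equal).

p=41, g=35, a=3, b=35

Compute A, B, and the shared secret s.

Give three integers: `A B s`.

A = 35^3 mod 41  (bits of 3 = 11)
  bit 0 = 1: r = r^2 * 35 mod 41 = 1^2 * 35 = 1*35 = 35
  bit 1 = 1: r = r^2 * 35 mod 41 = 35^2 * 35 = 36*35 = 30
  -> A = 30
B = 35^35 mod 41  (bits of 35 = 100011)
  bit 0 = 1: r = r^2 * 35 mod 41 = 1^2 * 35 = 1*35 = 35
  bit 1 = 0: r = r^2 mod 41 = 35^2 = 36
  bit 2 = 0: r = r^2 mod 41 = 36^2 = 25
  bit 3 = 0: r = r^2 mod 41 = 25^2 = 10
  bit 4 = 1: r = r^2 * 35 mod 41 = 10^2 * 35 = 18*35 = 15
  bit 5 = 1: r = r^2 * 35 mod 41 = 15^2 * 35 = 20*35 = 3
  -> B = 3
s = B^a = 3^3 mod 41  (bits of 3 = 11)
  bit 0 = 1: r = r^2 * 3 mod 41 = 1^2 * 3 = 1*3 = 3
  bit 1 = 1: r = r^2 * 3 mod 41 = 3^2 * 3 = 9*3 = 27
  -> s = B^a = 27

Answer: 30 3 27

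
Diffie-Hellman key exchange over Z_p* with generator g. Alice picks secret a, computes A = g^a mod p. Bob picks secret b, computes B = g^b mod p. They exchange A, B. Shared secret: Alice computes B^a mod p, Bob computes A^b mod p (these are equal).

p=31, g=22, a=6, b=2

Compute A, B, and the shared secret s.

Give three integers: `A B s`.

A = 22^6 mod 31  (bits of 6 = 110)
  bit 0 = 1: r = r^2 * 22 mod 31 = 1^2 * 22 = 1*22 = 22
  bit 1 = 1: r = r^2 * 22 mod 31 = 22^2 * 22 = 19*22 = 15
  bit 2 = 0: r = r^2 mod 31 = 15^2 = 8
  -> A = 8
B = 22^2 mod 31  (bits of 2 = 10)
  bit 0 = 1: r = r^2 * 22 mod 31 = 1^2 * 22 = 1*22 = 22
  bit 1 = 0: r = r^2 mod 31 = 22^2 = 19
  -> B = 19
s = B^a = 19^6 mod 31  (bits of 6 = 110)
  bit 0 = 1: r = r^2 * 19 mod 31 = 1^2 * 19 = 1*19 = 19
  bit 1 = 1: r = r^2 * 19 mod 31 = 19^2 * 19 = 20*19 = 8
  bit 2 = 0: r = r^2 mod 31 = 8^2 = 2
  -> s = B^a = 2

Answer: 8 19 2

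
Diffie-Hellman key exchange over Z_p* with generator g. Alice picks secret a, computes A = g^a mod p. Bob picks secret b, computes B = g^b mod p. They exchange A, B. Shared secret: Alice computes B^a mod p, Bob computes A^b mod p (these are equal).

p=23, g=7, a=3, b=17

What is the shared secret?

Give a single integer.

A = 7^3 mod 23  (bits of 3 = 11)
  bit 0 = 1: r = r^2 * 7 mod 23 = 1^2 * 7 = 1*7 = 7
  bit 1 = 1: r = r^2 * 7 mod 23 = 7^2 * 7 = 3*7 = 21
  -> A = 21
B = 7^17 mod 23  (bits of 17 = 10001)
  bit 0 = 1: r = r^2 * 7 mod 23 = 1^2 * 7 = 1*7 = 7
  bit 1 = 0: r = r^2 mod 23 = 7^2 = 3
  bit 2 = 0: r = r^2 mod 23 = 3^2 = 9
  bit 3 = 0: r = r^2 mod 23 = 9^2 = 12
  bit 4 = 1: r = r^2 * 7 mod 23 = 12^2 * 7 = 6*7 = 19
  -> B = 19
s = B^a = 19^3 mod 23  (bits of 3 = 11)
  bit 0 = 1: r = r^2 * 19 mod 23 = 1^2 * 19 = 1*19 = 19
  bit 1 = 1: r = r^2 * 19 mod 23 = 19^2 * 19 = 16*19 = 5
  -> s = B^a = 5

Answer: 5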